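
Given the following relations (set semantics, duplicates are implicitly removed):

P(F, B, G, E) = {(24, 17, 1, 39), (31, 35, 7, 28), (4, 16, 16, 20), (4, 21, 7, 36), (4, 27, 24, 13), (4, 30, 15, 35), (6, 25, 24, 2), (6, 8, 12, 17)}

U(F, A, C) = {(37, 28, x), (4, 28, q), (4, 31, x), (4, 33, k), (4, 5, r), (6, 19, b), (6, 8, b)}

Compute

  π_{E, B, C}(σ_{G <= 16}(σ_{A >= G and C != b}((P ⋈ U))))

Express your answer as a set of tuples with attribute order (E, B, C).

{(20, 16, k), (20, 16, q), (20, 16, x), (35, 30, k), (35, 30, q), (35, 30, x), (36, 21, k), (36, 21, q), (36, 21, x)}

Joining P and U on F yields {(4, 16, 16, 20, 28, q), (4, 16, 16, 20, 31, x), (4, 16, 16, 20, 33, k), (4, 16, 16, 20, 5, r), (4, 21, 7, 36, 28, q), (4, 21, 7, 36, 31, x), (4, 21, 7, 36, 33, k), (4, 21, 7, 36, 5, r), (4, 27, 24, 13, 28, q), (4, 27, 24, 13, 31, x), (4, 27, 24, 13, 33, k), (4, 27, 24, 13, 5, r), (4, 30, 15, 35, 28, q), (4, 30, 15, 35, 31, x), (4, 30, 15, 35, 33, k), (4, 30, 15, 35, 5, r), (6, 25, 24, 2, 19, b), (6, 25, 24, 2, 8, b), (6, 8, 12, 17, 19, b), (6, 8, 12, 17, 8, b)}.
Selection A >= G and C != b: {(4, 16, 16, 20, 28, q), (4, 16, 16, 20, 31, x), (4, 16, 16, 20, 33, k), (4, 21, 7, 36, 28, q), (4, 21, 7, 36, 31, x), (4, 21, 7, 36, 33, k), (4, 27, 24, 13, 28, q), (4, 27, 24, 13, 31, x), (4, 27, 24, 13, 33, k), (4, 30, 15, 35, 28, q), (4, 30, 15, 35, 31, x), (4, 30, 15, 35, 33, k)}
Selection G <= 16: {(4, 16, 16, 20, 28, q), (4, 16, 16, 20, 31, x), (4, 16, 16, 20, 33, k), (4, 21, 7, 36, 28, q), (4, 21, 7, 36, 31, x), (4, 21, 7, 36, 33, k), (4, 30, 15, 35, 28, q), (4, 30, 15, 35, 31, x), (4, 30, 15, 35, 33, k)}
π[E, B, C]: project onto (E, B, C) → {(20, 16, k), (20, 16, q), (20, 16, x), (35, 30, k), (35, 30, q), (35, 30, x), (36, 21, k), (36, 21, q), (36, 21, x)}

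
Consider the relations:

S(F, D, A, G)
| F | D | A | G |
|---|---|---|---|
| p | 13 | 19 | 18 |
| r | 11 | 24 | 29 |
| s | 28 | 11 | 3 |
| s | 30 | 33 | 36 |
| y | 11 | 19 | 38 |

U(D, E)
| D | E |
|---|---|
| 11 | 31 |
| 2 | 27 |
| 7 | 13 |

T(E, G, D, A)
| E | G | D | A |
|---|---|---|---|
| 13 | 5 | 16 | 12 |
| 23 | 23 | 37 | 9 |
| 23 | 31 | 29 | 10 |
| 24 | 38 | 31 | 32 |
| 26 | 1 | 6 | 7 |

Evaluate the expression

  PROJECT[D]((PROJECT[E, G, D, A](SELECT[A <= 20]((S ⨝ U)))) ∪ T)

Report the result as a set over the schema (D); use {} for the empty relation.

{11, 16, 29, 31, 37, 6}

S ⋈ U (natural join on D): {(r, 11, 24, 29, 31), (y, 11, 19, 38, 31)}
σ[A <= 20]: keep tuples satisfying A <= 20 → {(y, 11, 19, 38, 31)}
π_{E, G, D, A} gives {(31, 38, 11, 19)}.
Set union of the two operands is {(13, 5, 16, 12), (23, 23, 37, 9), (23, 31, 29, 10), (24, 38, 31, 32), (26, 1, 6, 7), (31, 38, 11, 19)}.
π_{D} gives {11, 16, 29, 31, 37, 6}.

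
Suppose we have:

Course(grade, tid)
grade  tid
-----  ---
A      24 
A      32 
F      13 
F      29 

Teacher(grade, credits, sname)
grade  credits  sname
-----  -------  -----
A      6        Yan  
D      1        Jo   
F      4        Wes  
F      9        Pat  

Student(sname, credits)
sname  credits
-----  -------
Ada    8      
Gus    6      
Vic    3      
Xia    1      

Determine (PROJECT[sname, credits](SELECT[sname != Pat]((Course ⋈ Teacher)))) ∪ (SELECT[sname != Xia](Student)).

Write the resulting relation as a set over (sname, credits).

{(Ada, 8), (Gus, 6), (Vic, 3), (Wes, 4), (Yan, 6)}

Natural join on grade: {(A, 24, 6, Yan), (A, 32, 6, Yan), (F, 13, 4, Wes), (F, 13, 9, Pat), (F, 29, 4, Wes), (F, 29, 9, Pat)}
Filtering on sname != Pat leaves {(A, 24, 6, Yan), (A, 32, 6, Yan), (F, 13, 4, Wes), (F, 29, 4, Wes)}.
Keep only column(s) sname, credits (2 duplicate(s) eliminated): {(Wes, 4), (Yan, 6)}
Filtering on sname != Xia leaves {(Ada, 8), (Gus, 6), (Vic, 3)}.
Set union of the two operands is {(Ada, 8), (Gus, 6), (Vic, 3), (Wes, 4), (Yan, 6)}.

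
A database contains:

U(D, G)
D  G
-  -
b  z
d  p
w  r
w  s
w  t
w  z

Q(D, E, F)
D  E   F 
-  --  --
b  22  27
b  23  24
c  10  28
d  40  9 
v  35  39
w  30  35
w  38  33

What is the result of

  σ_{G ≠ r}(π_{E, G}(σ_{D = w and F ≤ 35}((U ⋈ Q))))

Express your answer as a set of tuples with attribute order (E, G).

{(30, s), (30, t), (30, z), (38, s), (38, t), (38, z)}

Joining U and Q on D yields {(b, z, 22, 27), (b, z, 23, 24), (d, p, 40, 9), (w, r, 30, 35), (w, r, 38, 33), (w, s, 30, 35), (w, s, 38, 33), (w, t, 30, 35), (w, t, 38, 33), (w, z, 30, 35), (w, z, 38, 33)}.
Filtering on D = w and F ≤ 35 leaves {(w, r, 30, 35), (w, r, 38, 33), (w, s, 30, 35), (w, s, 38, 33), (w, t, 30, 35), (w, t, 38, 33), (w, z, 30, 35), (w, z, 38, 33)}.
π_{E, G} gives {(30, r), (30, s), (30, t), (30, z), (38, r), (38, s), (38, t), (38, z)}.
Filtering on G ≠ r leaves {(30, s), (30, t), (30, z), (38, s), (38, t), (38, z)}.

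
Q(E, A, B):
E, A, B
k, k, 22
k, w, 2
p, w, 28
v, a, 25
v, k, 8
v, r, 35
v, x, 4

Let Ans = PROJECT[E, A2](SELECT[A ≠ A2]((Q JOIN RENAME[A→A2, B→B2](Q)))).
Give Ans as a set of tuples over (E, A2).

ρ[A→A2, B→B2]: schema becomes (E, A2, B2); tuples unchanged.
Joining Q and RENAME[A→A2, B→B2](Q) on E yields {(k, k, 22, k, 22), (k, k, 22, w, 2), (k, w, 2, k, 22), (k, w, 2, w, 2), (p, w, 28, w, 28), (v, a, 25, a, 25), (v, a, 25, k, 8), (v, a, 25, r, 35), (v, a, 25, x, 4), (v, k, 8, a, 25), (v, k, 8, k, 8), (v, k, 8, r, 35), (v, k, 8, x, 4), (v, r, 35, a, 25), (v, r, 35, k, 8), (v, r, 35, r, 35), (v, r, 35, x, 4), (v, x, 4, a, 25), (v, x, 4, k, 8), (v, x, 4, r, 35), (v, x, 4, x, 4)}.
Selection A ≠ A2: {(k, k, 22, w, 2), (k, w, 2, k, 22), (v, a, 25, k, 8), (v, a, 25, r, 35), (v, a, 25, x, 4), (v, k, 8, a, 25), (v, k, 8, r, 35), (v, k, 8, x, 4), (v, r, 35, a, 25), (v, r, 35, k, 8), (v, r, 35, x, 4), (v, x, 4, a, 25), (v, x, 4, k, 8), (v, x, 4, r, 35)}
π[E, A2]: project onto (E, A2) (8 duplicate(s) eliminated) → {(k, k), (k, w), (v, a), (v, k), (v, r), (v, x)}

{(k, k), (k, w), (v, a), (v, k), (v, r), (v, x)}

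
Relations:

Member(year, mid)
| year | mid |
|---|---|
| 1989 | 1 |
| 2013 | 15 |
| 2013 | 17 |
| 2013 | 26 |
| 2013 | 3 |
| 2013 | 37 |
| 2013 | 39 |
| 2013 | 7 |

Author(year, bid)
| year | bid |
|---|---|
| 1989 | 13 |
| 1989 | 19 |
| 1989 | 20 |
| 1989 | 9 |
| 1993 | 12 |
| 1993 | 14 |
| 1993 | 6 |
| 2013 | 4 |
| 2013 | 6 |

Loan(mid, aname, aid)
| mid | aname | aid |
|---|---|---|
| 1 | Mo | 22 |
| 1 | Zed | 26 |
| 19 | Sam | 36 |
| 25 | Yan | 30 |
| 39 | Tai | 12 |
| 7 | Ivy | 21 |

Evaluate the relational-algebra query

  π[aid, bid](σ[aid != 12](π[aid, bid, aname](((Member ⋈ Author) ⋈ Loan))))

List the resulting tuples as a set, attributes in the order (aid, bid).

{(21, 4), (21, 6), (22, 13), (22, 19), (22, 20), (22, 9), (26, 13), (26, 19), (26, 20), (26, 9)}

Member ⋈ Author (natural join on year): {(1989, 1, 13), (1989, 1, 19), (1989, 1, 20), (1989, 1, 9), (2013, 15, 4), (2013, 15, 6), (2013, 17, 4), (2013, 17, 6), (2013, 26, 4), (2013, 26, 6), (2013, 3, 4), (2013, 3, 6), (2013, 37, 4), (2013, 37, 6), (2013, 39, 4), (2013, 39, 6), (2013, 7, 4), (2013, 7, 6)}
(Member ⋈ Author) ⋈ Loan (natural join on mid): {(1989, 1, 13, Mo, 22), (1989, 1, 13, Zed, 26), (1989, 1, 19, Mo, 22), (1989, 1, 19, Zed, 26), (1989, 1, 20, Mo, 22), (1989, 1, 20, Zed, 26), (1989, 1, 9, Mo, 22), (1989, 1, 9, Zed, 26), (2013, 39, 4, Tai, 12), (2013, 39, 6, Tai, 12), (2013, 7, 4, Ivy, 21), (2013, 7, 6, Ivy, 21)}
Projecting to aid, bid, aname: {(12, 4, Tai), (12, 6, Tai), (21, 4, Ivy), (21, 6, Ivy), (22, 13, Mo), (22, 19, Mo), (22, 20, Mo), (22, 9, Mo), (26, 13, Zed), (26, 19, Zed), (26, 20, Zed), (26, 9, Zed)}
Apply σ_{aid != 12}; surviving tuples: {(21, 4, Ivy), (21, 6, Ivy), (22, 13, Mo), (22, 19, Mo), (22, 20, Mo), (22, 9, Mo), (26, 13, Zed), (26, 19, Zed), (26, 20, Zed), (26, 9, Zed)}
Projecting to aid, bid: {(21, 4), (21, 6), (22, 13), (22, 19), (22, 20), (22, 9), (26, 13), (26, 19), (26, 20), (26, 9)}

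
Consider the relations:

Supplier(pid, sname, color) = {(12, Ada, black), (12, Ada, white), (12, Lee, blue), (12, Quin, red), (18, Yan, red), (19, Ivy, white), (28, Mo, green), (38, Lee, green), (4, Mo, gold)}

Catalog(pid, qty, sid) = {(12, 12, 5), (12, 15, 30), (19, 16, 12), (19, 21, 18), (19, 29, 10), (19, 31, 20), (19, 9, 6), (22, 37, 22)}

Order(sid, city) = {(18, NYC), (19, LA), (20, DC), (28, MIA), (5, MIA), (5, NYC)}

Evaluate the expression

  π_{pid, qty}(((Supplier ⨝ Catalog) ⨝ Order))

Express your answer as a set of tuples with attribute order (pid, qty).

{(12, 12), (19, 21), (19, 31)}

Supplier ⋈ Catalog (natural join on pid): {(12, Ada, black, 12, 5), (12, Ada, black, 15, 30), (12, Ada, white, 12, 5), (12, Ada, white, 15, 30), (12, Lee, blue, 12, 5), (12, Lee, blue, 15, 30), (12, Quin, red, 12, 5), (12, Quin, red, 15, 30), (19, Ivy, white, 16, 12), (19, Ivy, white, 21, 18), (19, Ivy, white, 29, 10), (19, Ivy, white, 31, 20), (19, Ivy, white, 9, 6)}
(Supplier ⨝ Catalog) ⋈ Order (natural join on sid): {(12, Ada, black, 12, 5, MIA), (12, Ada, black, 12, 5, NYC), (12, Ada, white, 12, 5, MIA), (12, Ada, white, 12, 5, NYC), (12, Lee, blue, 12, 5, MIA), (12, Lee, blue, 12, 5, NYC), (12, Quin, red, 12, 5, MIA), (12, Quin, red, 12, 5, NYC), (19, Ivy, white, 21, 18, NYC), (19, Ivy, white, 31, 20, DC)}
Projecting to pid, qty (7 duplicate(s) eliminated): {(12, 12), (19, 21), (19, 31)}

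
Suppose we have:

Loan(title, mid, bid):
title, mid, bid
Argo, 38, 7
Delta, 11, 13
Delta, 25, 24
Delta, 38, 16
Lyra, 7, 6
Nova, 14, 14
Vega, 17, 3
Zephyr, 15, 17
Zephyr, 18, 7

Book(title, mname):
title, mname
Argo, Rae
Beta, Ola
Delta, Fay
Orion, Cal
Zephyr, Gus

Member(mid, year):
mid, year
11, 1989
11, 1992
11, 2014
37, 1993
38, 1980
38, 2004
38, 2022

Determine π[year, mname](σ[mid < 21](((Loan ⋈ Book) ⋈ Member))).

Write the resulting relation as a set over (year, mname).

Loan ⋈ Book (natural join on title): {(Argo, 38, 7, Rae), (Delta, 11, 13, Fay), (Delta, 25, 24, Fay), (Delta, 38, 16, Fay), (Zephyr, 15, 17, Gus), (Zephyr, 18, 7, Gus)}
(Loan ⋈ Book) ⋈ Member (natural join on mid): {(Argo, 38, 7, Rae, 1980), (Argo, 38, 7, Rae, 2004), (Argo, 38, 7, Rae, 2022), (Delta, 11, 13, Fay, 1989), (Delta, 11, 13, Fay, 1992), (Delta, 11, 13, Fay, 2014), (Delta, 38, 16, Fay, 1980), (Delta, 38, 16, Fay, 2004), (Delta, 38, 16, Fay, 2022)}
Selection mid < 21: {(Delta, 11, 13, Fay, 1989), (Delta, 11, 13, Fay, 1992), (Delta, 11, 13, Fay, 2014)}
Projecting to year, mname: {(1989, Fay), (1992, Fay), (2014, Fay)}

{(1989, Fay), (1992, Fay), (2014, Fay)}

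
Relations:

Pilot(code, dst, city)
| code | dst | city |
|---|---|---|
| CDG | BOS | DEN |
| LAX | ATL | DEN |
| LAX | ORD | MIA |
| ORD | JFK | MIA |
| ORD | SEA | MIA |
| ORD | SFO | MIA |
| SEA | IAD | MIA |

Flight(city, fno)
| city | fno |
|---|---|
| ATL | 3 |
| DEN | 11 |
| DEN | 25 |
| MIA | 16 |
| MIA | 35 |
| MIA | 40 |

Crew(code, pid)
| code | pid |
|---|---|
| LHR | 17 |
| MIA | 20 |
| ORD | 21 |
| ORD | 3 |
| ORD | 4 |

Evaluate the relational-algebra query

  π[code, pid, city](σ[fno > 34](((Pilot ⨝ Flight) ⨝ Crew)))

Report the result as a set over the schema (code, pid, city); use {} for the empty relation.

Natural join on city: {(CDG, BOS, DEN, 11), (CDG, BOS, DEN, 25), (LAX, ATL, DEN, 11), (LAX, ATL, DEN, 25), (LAX, ORD, MIA, 16), (LAX, ORD, MIA, 35), (LAX, ORD, MIA, 40), (ORD, JFK, MIA, 16), (ORD, JFK, MIA, 35), (ORD, JFK, MIA, 40), (ORD, SEA, MIA, 16), (ORD, SEA, MIA, 35), (ORD, SEA, MIA, 40), (ORD, SFO, MIA, 16), (ORD, SFO, MIA, 35), (ORD, SFO, MIA, 40), (SEA, IAD, MIA, 16), (SEA, IAD, MIA, 35), (SEA, IAD, MIA, 40)}
Natural join on code: {(ORD, JFK, MIA, 16, 21), (ORD, JFK, MIA, 16, 3), (ORD, JFK, MIA, 16, 4), (ORD, JFK, MIA, 35, 21), (ORD, JFK, MIA, 35, 3), (ORD, JFK, MIA, 35, 4), (ORD, JFK, MIA, 40, 21), (ORD, JFK, MIA, 40, 3), (ORD, JFK, MIA, 40, 4), (ORD, SEA, MIA, 16, 21), (ORD, SEA, MIA, 16, 3), (ORD, SEA, MIA, 16, 4), (ORD, SEA, MIA, 35, 21), (ORD, SEA, MIA, 35, 3), (ORD, SEA, MIA, 35, 4), (ORD, SEA, MIA, 40, 21), (ORD, SEA, MIA, 40, 3), (ORD, SEA, MIA, 40, 4), (ORD, SFO, MIA, 16, 21), (ORD, SFO, MIA, 16, 3), (ORD, SFO, MIA, 16, 4), (ORD, SFO, MIA, 35, 21), (ORD, SFO, MIA, 35, 3), (ORD, SFO, MIA, 35, 4), (ORD, SFO, MIA, 40, 21), (ORD, SFO, MIA, 40, 3), (ORD, SFO, MIA, 40, 4)}
Filtering on fno > 34 leaves {(ORD, JFK, MIA, 35, 21), (ORD, JFK, MIA, 35, 3), (ORD, JFK, MIA, 35, 4), (ORD, JFK, MIA, 40, 21), (ORD, JFK, MIA, 40, 3), (ORD, JFK, MIA, 40, 4), (ORD, SEA, MIA, 35, 21), (ORD, SEA, MIA, 35, 3), (ORD, SEA, MIA, 35, 4), (ORD, SEA, MIA, 40, 21), (ORD, SEA, MIA, 40, 3), (ORD, SEA, MIA, 40, 4), (ORD, SFO, MIA, 35, 21), (ORD, SFO, MIA, 35, 3), (ORD, SFO, MIA, 35, 4), (ORD, SFO, MIA, 40, 21), (ORD, SFO, MIA, 40, 3), (ORD, SFO, MIA, 40, 4)}.
π_{code, pid, city} gives {(ORD, 21, MIA), (ORD, 3, MIA), (ORD, 4, MIA)} (15 duplicate(s) eliminated).

{(ORD, 21, MIA), (ORD, 3, MIA), (ORD, 4, MIA)}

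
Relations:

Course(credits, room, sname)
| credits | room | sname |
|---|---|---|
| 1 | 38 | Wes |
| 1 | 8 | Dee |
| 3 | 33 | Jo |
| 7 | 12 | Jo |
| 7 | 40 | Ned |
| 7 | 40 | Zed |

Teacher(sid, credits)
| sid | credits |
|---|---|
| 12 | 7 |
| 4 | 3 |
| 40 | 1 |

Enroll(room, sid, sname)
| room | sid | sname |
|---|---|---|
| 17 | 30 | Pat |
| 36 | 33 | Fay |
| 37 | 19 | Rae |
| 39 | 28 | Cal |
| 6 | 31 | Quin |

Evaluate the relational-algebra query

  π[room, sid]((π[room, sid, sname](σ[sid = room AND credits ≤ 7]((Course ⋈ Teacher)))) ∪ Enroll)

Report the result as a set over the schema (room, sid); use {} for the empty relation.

{(12, 12), (17, 30), (36, 33), (37, 19), (39, 28), (6, 31)}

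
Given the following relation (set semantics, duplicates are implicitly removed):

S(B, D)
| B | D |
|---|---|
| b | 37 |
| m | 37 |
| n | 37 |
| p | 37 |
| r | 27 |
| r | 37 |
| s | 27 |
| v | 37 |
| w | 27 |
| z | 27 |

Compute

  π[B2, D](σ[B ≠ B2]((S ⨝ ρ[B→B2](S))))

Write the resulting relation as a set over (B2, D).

{(b, 37), (m, 37), (n, 37), (p, 37), (r, 27), (r, 37), (s, 27), (v, 37), (w, 27), (z, 27)}

ρ[B→B2]: schema becomes (B2, D); tuples unchanged.
Natural join on D: {(b, 37, b), (b, 37, m), (b, 37, n), (b, 37, p), (b, 37, r), (b, 37, v), (m, 37, b), (m, 37, m), (m, 37, n), (m, 37, p), (m, 37, r), (m, 37, v), (n, 37, b), (n, 37, m), (n, 37, n), (n, 37, p), (n, 37, r), (n, 37, v), (p, 37, b), (p, 37, m), (p, 37, n), (p, 37, p), (p, 37, r), (p, 37, v), (r, 27, r), (r, 27, s), (r, 27, w), (r, 27, z), (r, 37, b), (r, 37, m), (r, 37, n), (r, 37, p), (r, 37, r), (r, 37, v), (s, 27, r), (s, 27, s), (s, 27, w), (s, 27, z), (v, 37, b), (v, 37, m), (v, 37, n), (v, 37, p), (v, 37, r), (v, 37, v), (w, 27, r), (w, 27, s), (w, 27, w), (w, 27, z), (z, 27, r), (z, 27, s), (z, 27, w), (z, 27, z)}
Apply σ_{B ≠ B2}; surviving tuples: {(b, 37, m), (b, 37, n), (b, 37, p), (b, 37, r), (b, 37, v), (m, 37, b), (m, 37, n), (m, 37, p), (m, 37, r), (m, 37, v), (n, 37, b), (n, 37, m), (n, 37, p), (n, 37, r), (n, 37, v), (p, 37, b), (p, 37, m), (p, 37, n), (p, 37, r), (p, 37, v), (r, 27, s), (r, 27, w), (r, 27, z), (r, 37, b), (r, 37, m), (r, 37, n), (r, 37, p), (r, 37, v), (s, 27, r), (s, 27, w), (s, 27, z), (v, 37, b), (v, 37, m), (v, 37, n), (v, 37, p), (v, 37, r), (w, 27, r), (w, 27, s), (w, 27, z), (z, 27, r), (z, 27, s), (z, 27, w)}
Keep only column(s) B2, D (32 duplicate(s) eliminated): {(b, 37), (m, 37), (n, 37), (p, 37), (r, 27), (r, 37), (s, 27), (v, 37), (w, 27), (z, 27)}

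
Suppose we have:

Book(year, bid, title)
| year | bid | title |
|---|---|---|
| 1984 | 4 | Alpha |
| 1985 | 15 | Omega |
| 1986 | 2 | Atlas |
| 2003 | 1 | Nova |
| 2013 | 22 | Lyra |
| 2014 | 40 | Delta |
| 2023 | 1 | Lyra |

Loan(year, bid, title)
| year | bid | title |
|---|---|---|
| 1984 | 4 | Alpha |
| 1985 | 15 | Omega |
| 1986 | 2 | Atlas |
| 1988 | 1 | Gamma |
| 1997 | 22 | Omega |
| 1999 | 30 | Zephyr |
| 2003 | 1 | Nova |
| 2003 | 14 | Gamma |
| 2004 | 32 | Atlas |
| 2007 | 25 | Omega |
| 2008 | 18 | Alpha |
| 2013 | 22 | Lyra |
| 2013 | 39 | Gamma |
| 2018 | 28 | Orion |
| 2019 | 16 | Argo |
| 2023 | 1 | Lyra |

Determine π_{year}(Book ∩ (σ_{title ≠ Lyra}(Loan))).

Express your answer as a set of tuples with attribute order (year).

Selection title ≠ Lyra: {(1984, 4, Alpha), (1985, 15, Omega), (1986, 2, Atlas), (1988, 1, Gamma), (1997, 22, Omega), (1999, 30, Zephyr), (2003, 1, Nova), (2003, 14, Gamma), (2004, 32, Atlas), (2007, 25, Omega), (2008, 18, Alpha), (2013, 39, Gamma), (2018, 28, Orion), (2019, 16, Argo)}
Taking the intersection: {(1984, 4, Alpha), (1985, 15, Omega), (1986, 2, Atlas), (2003, 1, Nova)}
Projecting to year: {1984, 1985, 1986, 2003}

{1984, 1985, 1986, 2003}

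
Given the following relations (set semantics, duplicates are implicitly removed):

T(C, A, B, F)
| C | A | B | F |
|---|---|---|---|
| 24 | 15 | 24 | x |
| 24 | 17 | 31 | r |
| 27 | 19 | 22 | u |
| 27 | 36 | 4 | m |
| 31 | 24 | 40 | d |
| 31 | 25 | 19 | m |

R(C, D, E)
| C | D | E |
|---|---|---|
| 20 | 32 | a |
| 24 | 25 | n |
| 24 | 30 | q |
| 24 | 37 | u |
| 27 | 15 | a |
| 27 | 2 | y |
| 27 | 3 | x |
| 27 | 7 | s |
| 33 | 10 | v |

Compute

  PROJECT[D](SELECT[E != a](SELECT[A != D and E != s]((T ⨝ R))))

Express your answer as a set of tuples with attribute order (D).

T ⋈ R (natural join on C): {(24, 15, 24, x, 25, n), (24, 15, 24, x, 30, q), (24, 15, 24, x, 37, u), (24, 17, 31, r, 25, n), (24, 17, 31, r, 30, q), (24, 17, 31, r, 37, u), (27, 19, 22, u, 15, a), (27, 19, 22, u, 2, y), (27, 19, 22, u, 3, x), (27, 19, 22, u, 7, s), (27, 36, 4, m, 15, a), (27, 36, 4, m, 2, y), (27, 36, 4, m, 3, x), (27, 36, 4, m, 7, s)}
Apply σ_{A != D and E != s}; surviving tuples: {(24, 15, 24, x, 25, n), (24, 15, 24, x, 30, q), (24, 15, 24, x, 37, u), (24, 17, 31, r, 25, n), (24, 17, 31, r, 30, q), (24, 17, 31, r, 37, u), (27, 19, 22, u, 15, a), (27, 19, 22, u, 2, y), (27, 19, 22, u, 3, x), (27, 36, 4, m, 15, a), (27, 36, 4, m, 2, y), (27, 36, 4, m, 3, x)}
Apply σ_{E != a}; surviving tuples: {(24, 15, 24, x, 25, n), (24, 15, 24, x, 30, q), (24, 15, 24, x, 37, u), (24, 17, 31, r, 25, n), (24, 17, 31, r, 30, q), (24, 17, 31, r, 37, u), (27, 19, 22, u, 2, y), (27, 19, 22, u, 3, x), (27, 36, 4, m, 2, y), (27, 36, 4, m, 3, x)}
Keep only column(s) D (5 duplicate(s) eliminated): {2, 25, 3, 30, 37}

{2, 25, 3, 30, 37}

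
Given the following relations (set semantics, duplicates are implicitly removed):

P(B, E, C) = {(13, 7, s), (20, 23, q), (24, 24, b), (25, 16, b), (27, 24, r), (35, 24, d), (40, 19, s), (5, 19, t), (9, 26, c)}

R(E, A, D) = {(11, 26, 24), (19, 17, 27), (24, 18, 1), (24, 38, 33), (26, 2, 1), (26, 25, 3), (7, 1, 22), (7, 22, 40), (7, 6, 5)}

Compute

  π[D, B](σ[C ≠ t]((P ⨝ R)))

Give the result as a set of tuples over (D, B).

P ⋈ R (natural join on E): {(13, 7, s, 1, 22), (13, 7, s, 22, 40), (13, 7, s, 6, 5), (24, 24, b, 18, 1), (24, 24, b, 38, 33), (27, 24, r, 18, 1), (27, 24, r, 38, 33), (35, 24, d, 18, 1), (35, 24, d, 38, 33), (40, 19, s, 17, 27), (5, 19, t, 17, 27), (9, 26, c, 2, 1), (9, 26, c, 25, 3)}
σ[C ≠ t]: keep tuples satisfying C ≠ t → {(13, 7, s, 1, 22), (13, 7, s, 22, 40), (13, 7, s, 6, 5), (24, 24, b, 18, 1), (24, 24, b, 38, 33), (27, 24, r, 18, 1), (27, 24, r, 38, 33), (35, 24, d, 18, 1), (35, 24, d, 38, 33), (40, 19, s, 17, 27), (9, 26, c, 2, 1), (9, 26, c, 25, 3)}
Keep only column(s) D, B: {(1, 24), (1, 27), (1, 35), (1, 9), (22, 13), (27, 40), (3, 9), (33, 24), (33, 27), (33, 35), (40, 13), (5, 13)}

{(1, 24), (1, 27), (1, 35), (1, 9), (22, 13), (27, 40), (3, 9), (33, 24), (33, 27), (33, 35), (40, 13), (5, 13)}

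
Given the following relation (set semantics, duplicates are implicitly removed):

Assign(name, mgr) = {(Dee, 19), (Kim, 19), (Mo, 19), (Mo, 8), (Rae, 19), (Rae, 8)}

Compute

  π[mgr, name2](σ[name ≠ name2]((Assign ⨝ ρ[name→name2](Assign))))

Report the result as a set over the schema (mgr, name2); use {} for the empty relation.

{(19, Dee), (19, Kim), (19, Mo), (19, Rae), (8, Mo), (8, Rae)}

ρ[name→name2]: schema becomes (name2, mgr); tuples unchanged.
Natural join on mgr: {(Dee, 19, Dee), (Dee, 19, Kim), (Dee, 19, Mo), (Dee, 19, Rae), (Kim, 19, Dee), (Kim, 19, Kim), (Kim, 19, Mo), (Kim, 19, Rae), (Mo, 19, Dee), (Mo, 19, Kim), (Mo, 19, Mo), (Mo, 19, Rae), (Mo, 8, Mo), (Mo, 8, Rae), (Rae, 19, Dee), (Rae, 19, Kim), (Rae, 19, Mo), (Rae, 19, Rae), (Rae, 8, Mo), (Rae, 8, Rae)}
σ[name ≠ name2]: keep tuples satisfying name ≠ name2 → {(Dee, 19, Kim), (Dee, 19, Mo), (Dee, 19, Rae), (Kim, 19, Dee), (Kim, 19, Mo), (Kim, 19, Rae), (Mo, 19, Dee), (Mo, 19, Kim), (Mo, 19, Rae), (Mo, 8, Rae), (Rae, 19, Dee), (Rae, 19, Kim), (Rae, 19, Mo), (Rae, 8, Mo)}
Keep only column(s) mgr, name2 (8 duplicate(s) eliminated): {(19, Dee), (19, Kim), (19, Mo), (19, Rae), (8, Mo), (8, Rae)}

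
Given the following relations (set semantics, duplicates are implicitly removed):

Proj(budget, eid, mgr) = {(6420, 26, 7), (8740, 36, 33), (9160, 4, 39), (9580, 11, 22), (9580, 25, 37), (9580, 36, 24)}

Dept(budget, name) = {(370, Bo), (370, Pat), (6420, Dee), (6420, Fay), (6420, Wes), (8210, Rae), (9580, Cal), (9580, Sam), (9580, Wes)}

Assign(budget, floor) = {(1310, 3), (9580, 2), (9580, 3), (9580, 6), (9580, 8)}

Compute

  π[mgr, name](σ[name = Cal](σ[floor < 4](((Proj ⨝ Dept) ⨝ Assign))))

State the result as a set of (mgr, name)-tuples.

{(22, Cal), (24, Cal), (37, Cal)}

Joining Proj and Dept on budget yields {(6420, 26, 7, Dee), (6420, 26, 7, Fay), (6420, 26, 7, Wes), (9580, 11, 22, Cal), (9580, 11, 22, Sam), (9580, 11, 22, Wes), (9580, 25, 37, Cal), (9580, 25, 37, Sam), (9580, 25, 37, Wes), (9580, 36, 24, Cal), (9580, 36, 24, Sam), (9580, 36, 24, Wes)}.
Joining (Proj ⨝ Dept) and Assign on budget yields {(9580, 11, 22, Cal, 2), (9580, 11, 22, Cal, 3), (9580, 11, 22, Cal, 6), (9580, 11, 22, Cal, 8), (9580, 11, 22, Sam, 2), (9580, 11, 22, Sam, 3), (9580, 11, 22, Sam, 6), (9580, 11, 22, Sam, 8), (9580, 11, 22, Wes, 2), (9580, 11, 22, Wes, 3), (9580, 11, 22, Wes, 6), (9580, 11, 22, Wes, 8), (9580, 25, 37, Cal, 2), (9580, 25, 37, Cal, 3), (9580, 25, 37, Cal, 6), (9580, 25, 37, Cal, 8), (9580, 25, 37, Sam, 2), (9580, 25, 37, Sam, 3), (9580, 25, 37, Sam, 6), (9580, 25, 37, Sam, 8), (9580, 25, 37, Wes, 2), (9580, 25, 37, Wes, 3), (9580, 25, 37, Wes, 6), (9580, 25, 37, Wes, 8), (9580, 36, 24, Cal, 2), (9580, 36, 24, Cal, 3), (9580, 36, 24, Cal, 6), (9580, 36, 24, Cal, 8), (9580, 36, 24, Sam, 2), (9580, 36, 24, Sam, 3), (9580, 36, 24, Sam, 6), (9580, 36, 24, Sam, 8), (9580, 36, 24, Wes, 2), (9580, 36, 24, Wes, 3), (9580, 36, 24, Wes, 6), (9580, 36, 24, Wes, 8)}.
Filtering on floor < 4 leaves {(9580, 11, 22, Cal, 2), (9580, 11, 22, Cal, 3), (9580, 11, 22, Sam, 2), (9580, 11, 22, Sam, 3), (9580, 11, 22, Wes, 2), (9580, 11, 22, Wes, 3), (9580, 25, 37, Cal, 2), (9580, 25, 37, Cal, 3), (9580, 25, 37, Sam, 2), (9580, 25, 37, Sam, 3), (9580, 25, 37, Wes, 2), (9580, 25, 37, Wes, 3), (9580, 36, 24, Cal, 2), (9580, 36, 24, Cal, 3), (9580, 36, 24, Sam, 2), (9580, 36, 24, Sam, 3), (9580, 36, 24, Wes, 2), (9580, 36, 24, Wes, 3)}.
Filtering on name = Cal leaves {(9580, 11, 22, Cal, 2), (9580, 11, 22, Cal, 3), (9580, 25, 37, Cal, 2), (9580, 25, 37, Cal, 3), (9580, 36, 24, Cal, 2), (9580, 36, 24, Cal, 3)}.
π[mgr, name]: project onto (mgr, name) (3 duplicate(s) eliminated) → {(22, Cal), (24, Cal), (37, Cal)}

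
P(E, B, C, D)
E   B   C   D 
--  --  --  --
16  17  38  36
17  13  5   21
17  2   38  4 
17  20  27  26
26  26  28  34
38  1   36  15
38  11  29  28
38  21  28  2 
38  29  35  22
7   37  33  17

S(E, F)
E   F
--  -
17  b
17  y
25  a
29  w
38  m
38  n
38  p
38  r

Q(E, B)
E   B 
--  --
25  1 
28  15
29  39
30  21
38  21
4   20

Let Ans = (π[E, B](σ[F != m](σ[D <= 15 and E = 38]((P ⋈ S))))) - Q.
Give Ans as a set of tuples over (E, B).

{(38, 1)}

P ⋈ S (natural join on E): {(17, 13, 5, 21, b), (17, 13, 5, 21, y), (17, 2, 38, 4, b), (17, 2, 38, 4, y), (17, 20, 27, 26, b), (17, 20, 27, 26, y), (38, 1, 36, 15, m), (38, 1, 36, 15, n), (38, 1, 36, 15, p), (38, 1, 36, 15, r), (38, 11, 29, 28, m), (38, 11, 29, 28, n), (38, 11, 29, 28, p), (38, 11, 29, 28, r), (38, 21, 28, 2, m), (38, 21, 28, 2, n), (38, 21, 28, 2, p), (38, 21, 28, 2, r), (38, 29, 35, 22, m), (38, 29, 35, 22, n), (38, 29, 35, 22, p), (38, 29, 35, 22, r)}
Filtering on D <= 15 and E = 38 leaves {(38, 1, 36, 15, m), (38, 1, 36, 15, n), (38, 1, 36, 15, p), (38, 1, 36, 15, r), (38, 21, 28, 2, m), (38, 21, 28, 2, n), (38, 21, 28, 2, p), (38, 21, 28, 2, r)}.
Filtering on F != m leaves {(38, 1, 36, 15, n), (38, 1, 36, 15, p), (38, 1, 36, 15, r), (38, 21, 28, 2, n), (38, 21, 28, 2, p), (38, 21, 28, 2, r)}.
Keep only column(s) E, B (4 duplicate(s) eliminated): {(38, 1), (38, 21)}
Taking the difference: {(38, 1)}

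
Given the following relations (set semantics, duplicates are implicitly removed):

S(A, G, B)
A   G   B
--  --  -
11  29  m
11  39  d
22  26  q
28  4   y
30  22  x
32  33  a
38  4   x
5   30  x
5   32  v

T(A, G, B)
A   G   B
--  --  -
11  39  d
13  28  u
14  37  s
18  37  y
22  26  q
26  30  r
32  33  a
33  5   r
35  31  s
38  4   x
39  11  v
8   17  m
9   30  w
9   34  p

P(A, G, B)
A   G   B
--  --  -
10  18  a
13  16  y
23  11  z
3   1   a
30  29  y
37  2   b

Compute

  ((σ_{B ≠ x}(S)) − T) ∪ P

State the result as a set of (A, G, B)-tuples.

{(10, 18, a), (11, 29, m), (13, 16, y), (23, 11, z), (28, 4, y), (3, 1, a), (30, 29, y), (37, 2, b), (5, 32, v)}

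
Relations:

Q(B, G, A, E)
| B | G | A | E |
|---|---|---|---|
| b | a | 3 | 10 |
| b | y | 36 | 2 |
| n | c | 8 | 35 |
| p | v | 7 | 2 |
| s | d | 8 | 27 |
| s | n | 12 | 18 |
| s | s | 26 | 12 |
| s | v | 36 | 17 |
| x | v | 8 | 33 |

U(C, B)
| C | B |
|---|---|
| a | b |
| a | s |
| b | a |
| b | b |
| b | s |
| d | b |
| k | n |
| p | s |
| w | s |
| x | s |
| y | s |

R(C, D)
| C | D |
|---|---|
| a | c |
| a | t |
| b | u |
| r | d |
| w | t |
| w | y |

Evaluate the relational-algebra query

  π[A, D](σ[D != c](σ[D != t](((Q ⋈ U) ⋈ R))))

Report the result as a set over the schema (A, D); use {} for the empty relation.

{(12, u), (12, y), (26, u), (26, y), (3, u), (36, u), (36, y), (8, u), (8, y)}

Q ⋈ U (natural join on B): {(b, a, 3, 10, a), (b, a, 3, 10, b), (b, a, 3, 10, d), (b, y, 36, 2, a), (b, y, 36, 2, b), (b, y, 36, 2, d), (n, c, 8, 35, k), (s, d, 8, 27, a), (s, d, 8, 27, b), (s, d, 8, 27, p), (s, d, 8, 27, w), (s, d, 8, 27, x), (s, d, 8, 27, y), (s, n, 12, 18, a), (s, n, 12, 18, b), (s, n, 12, 18, p), (s, n, 12, 18, w), (s, n, 12, 18, x), (s, n, 12, 18, y), (s, s, 26, 12, a), (s, s, 26, 12, b), (s, s, 26, 12, p), (s, s, 26, 12, w), (s, s, 26, 12, x), (s, s, 26, 12, y), (s, v, 36, 17, a), (s, v, 36, 17, b), (s, v, 36, 17, p), (s, v, 36, 17, w), (s, v, 36, 17, x), (s, v, 36, 17, y)}
(Q ⋈ U) ⋈ R (natural join on C): {(b, a, 3, 10, a, c), (b, a, 3, 10, a, t), (b, a, 3, 10, b, u), (b, y, 36, 2, a, c), (b, y, 36, 2, a, t), (b, y, 36, 2, b, u), (s, d, 8, 27, a, c), (s, d, 8, 27, a, t), (s, d, 8, 27, b, u), (s, d, 8, 27, w, t), (s, d, 8, 27, w, y), (s, n, 12, 18, a, c), (s, n, 12, 18, a, t), (s, n, 12, 18, b, u), (s, n, 12, 18, w, t), (s, n, 12, 18, w, y), (s, s, 26, 12, a, c), (s, s, 26, 12, a, t), (s, s, 26, 12, b, u), (s, s, 26, 12, w, t), (s, s, 26, 12, w, y), (s, v, 36, 17, a, c), (s, v, 36, 17, a, t), (s, v, 36, 17, b, u), (s, v, 36, 17, w, t), (s, v, 36, 17, w, y)}
Apply σ_{D != t}; surviving tuples: {(b, a, 3, 10, a, c), (b, a, 3, 10, b, u), (b, y, 36, 2, a, c), (b, y, 36, 2, b, u), (s, d, 8, 27, a, c), (s, d, 8, 27, b, u), (s, d, 8, 27, w, y), (s, n, 12, 18, a, c), (s, n, 12, 18, b, u), (s, n, 12, 18, w, y), (s, s, 26, 12, a, c), (s, s, 26, 12, b, u), (s, s, 26, 12, w, y), (s, v, 36, 17, a, c), (s, v, 36, 17, b, u), (s, v, 36, 17, w, y)}
Apply σ_{D != c}; surviving tuples: {(b, a, 3, 10, b, u), (b, y, 36, 2, b, u), (s, d, 8, 27, b, u), (s, d, 8, 27, w, y), (s, n, 12, 18, b, u), (s, n, 12, 18, w, y), (s, s, 26, 12, b, u), (s, s, 26, 12, w, y), (s, v, 36, 17, b, u), (s, v, 36, 17, w, y)}
π[A, D]: project onto (A, D) (1 duplicate(s) eliminated) → {(12, u), (12, y), (26, u), (26, y), (3, u), (36, u), (36, y), (8, u), (8, y)}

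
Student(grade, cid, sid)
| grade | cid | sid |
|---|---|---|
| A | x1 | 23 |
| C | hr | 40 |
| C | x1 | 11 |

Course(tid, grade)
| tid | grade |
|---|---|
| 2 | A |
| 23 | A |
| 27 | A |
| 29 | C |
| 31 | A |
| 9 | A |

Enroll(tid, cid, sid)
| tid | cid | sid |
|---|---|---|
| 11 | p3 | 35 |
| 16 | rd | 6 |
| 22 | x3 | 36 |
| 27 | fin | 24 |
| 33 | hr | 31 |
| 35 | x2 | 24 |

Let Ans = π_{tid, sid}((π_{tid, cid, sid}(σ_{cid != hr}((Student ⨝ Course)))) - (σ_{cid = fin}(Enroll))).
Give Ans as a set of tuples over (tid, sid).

Joining Student and Course on grade yields {(A, x1, 23, 2), (A, x1, 23, 23), (A, x1, 23, 27), (A, x1, 23, 31), (A, x1, 23, 9), (C, hr, 40, 29), (C, x1, 11, 29)}.
σ[cid != hr]: keep tuples satisfying cid != hr → {(A, x1, 23, 2), (A, x1, 23, 23), (A, x1, 23, 27), (A, x1, 23, 31), (A, x1, 23, 9), (C, x1, 11, 29)}
Projecting to tid, cid, sid: {(2, x1, 23), (23, x1, 23), (27, x1, 23), (29, x1, 11), (31, x1, 23), (9, x1, 23)}
σ[cid = fin]: keep tuples satisfying cid = fin → {(27, fin, 24)}
Taking the difference: {(2, x1, 23), (23, x1, 23), (27, x1, 23), (29, x1, 11), (31, x1, 23), (9, x1, 23)}
Projecting to tid, sid: {(2, 23), (23, 23), (27, 23), (29, 11), (31, 23), (9, 23)}

{(2, 23), (23, 23), (27, 23), (29, 11), (31, 23), (9, 23)}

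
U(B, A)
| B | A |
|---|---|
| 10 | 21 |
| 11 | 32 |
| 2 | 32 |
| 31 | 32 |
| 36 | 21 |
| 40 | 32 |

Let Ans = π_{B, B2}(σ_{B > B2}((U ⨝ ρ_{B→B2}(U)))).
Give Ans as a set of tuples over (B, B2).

{(11, 2), (31, 11), (31, 2), (36, 10), (40, 11), (40, 2), (40, 31)}

ρ[B→B2]: schema becomes (B2, A); tuples unchanged.
Natural join on A: {(10, 21, 10), (10, 21, 36), (11, 32, 11), (11, 32, 2), (11, 32, 31), (11, 32, 40), (2, 32, 11), (2, 32, 2), (2, 32, 31), (2, 32, 40), (31, 32, 11), (31, 32, 2), (31, 32, 31), (31, 32, 40), (36, 21, 10), (36, 21, 36), (40, 32, 11), (40, 32, 2), (40, 32, 31), (40, 32, 40)}
Apply σ_{B > B2}; surviving tuples: {(11, 32, 2), (31, 32, 11), (31, 32, 2), (36, 21, 10), (40, 32, 11), (40, 32, 2), (40, 32, 31)}
Keep only column(s) B, B2: {(11, 2), (31, 11), (31, 2), (36, 10), (40, 11), (40, 2), (40, 31)}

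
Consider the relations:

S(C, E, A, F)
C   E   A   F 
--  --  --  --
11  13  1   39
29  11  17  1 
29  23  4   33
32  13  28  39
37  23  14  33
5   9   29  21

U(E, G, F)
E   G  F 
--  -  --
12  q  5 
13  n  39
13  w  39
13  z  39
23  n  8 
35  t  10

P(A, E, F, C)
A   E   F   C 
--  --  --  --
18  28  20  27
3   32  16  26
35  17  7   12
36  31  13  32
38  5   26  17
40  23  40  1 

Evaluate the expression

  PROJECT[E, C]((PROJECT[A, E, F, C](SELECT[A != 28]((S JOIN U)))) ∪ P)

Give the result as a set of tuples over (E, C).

Natural join on E, F: {(11, 13, 1, 39, n), (11, 13, 1, 39, w), (11, 13, 1, 39, z), (32, 13, 28, 39, n), (32, 13, 28, 39, w), (32, 13, 28, 39, z)}
Selection A != 28: {(11, 13, 1, 39, n), (11, 13, 1, 39, w), (11, 13, 1, 39, z)}
π_{A, E, F, C} gives {(1, 13, 39, 11)} (2 duplicate(s) eliminated).
Union: {(1, 13, 39, 11)} with {(18, 28, 20, 27), (3, 32, 16, 26), (35, 17, 7, 12), (36, 31, 13, 32), (38, 5, 26, 17), (40, 23, 40, 1)} → {(1, 13, 39, 11), (18, 28, 20, 27), (3, 32, 16, 26), (35, 17, 7, 12), (36, 31, 13, 32), (38, 5, 26, 17), (40, 23, 40, 1)}
π_{E, C} gives {(13, 11), (17, 12), (23, 1), (28, 27), (31, 32), (32, 26), (5, 17)}.

{(13, 11), (17, 12), (23, 1), (28, 27), (31, 32), (32, 26), (5, 17)}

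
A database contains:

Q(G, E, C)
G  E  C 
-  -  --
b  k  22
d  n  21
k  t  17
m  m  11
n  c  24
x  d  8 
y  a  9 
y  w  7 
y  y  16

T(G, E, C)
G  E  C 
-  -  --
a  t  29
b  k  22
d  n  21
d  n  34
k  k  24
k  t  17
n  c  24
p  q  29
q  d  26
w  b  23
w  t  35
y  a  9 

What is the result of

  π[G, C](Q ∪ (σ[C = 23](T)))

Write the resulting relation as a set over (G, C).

{(b, 22), (d, 21), (k, 17), (m, 11), (n, 24), (w, 23), (x, 8), (y, 16), (y, 7), (y, 9)}

Selection C = 23: {(w, b, 23)}
Union: {(b, k, 22), (d, n, 21), (k, t, 17), (m, m, 11), (n, c, 24), (x, d, 8), (y, a, 9), (y, w, 7), (y, y, 16)} with {(w, b, 23)} → {(b, k, 22), (d, n, 21), (k, t, 17), (m, m, 11), (n, c, 24), (w, b, 23), (x, d, 8), (y, a, 9), (y, w, 7), (y, y, 16)}
Projecting to G, C: {(b, 22), (d, 21), (k, 17), (m, 11), (n, 24), (w, 23), (x, 8), (y, 16), (y, 7), (y, 9)}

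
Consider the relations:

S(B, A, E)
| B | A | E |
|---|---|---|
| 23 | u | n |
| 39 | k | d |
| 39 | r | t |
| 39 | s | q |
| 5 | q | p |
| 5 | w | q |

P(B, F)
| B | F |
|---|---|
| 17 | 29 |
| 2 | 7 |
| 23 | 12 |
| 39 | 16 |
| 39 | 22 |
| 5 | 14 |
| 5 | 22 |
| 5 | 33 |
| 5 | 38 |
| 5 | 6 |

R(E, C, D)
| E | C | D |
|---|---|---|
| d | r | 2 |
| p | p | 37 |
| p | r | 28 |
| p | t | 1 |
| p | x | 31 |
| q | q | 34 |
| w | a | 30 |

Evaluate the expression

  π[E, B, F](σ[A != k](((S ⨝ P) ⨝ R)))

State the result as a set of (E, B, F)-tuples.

{(p, 5, 14), (p, 5, 22), (p, 5, 33), (p, 5, 38), (p, 5, 6), (q, 39, 16), (q, 39, 22), (q, 5, 14), (q, 5, 22), (q, 5, 33), (q, 5, 38), (q, 5, 6)}

S ⋈ P (natural join on B): {(23, u, n, 12), (39, k, d, 16), (39, k, d, 22), (39, r, t, 16), (39, r, t, 22), (39, s, q, 16), (39, s, q, 22), (5, q, p, 14), (5, q, p, 22), (5, q, p, 33), (5, q, p, 38), (5, q, p, 6), (5, w, q, 14), (5, w, q, 22), (5, w, q, 33), (5, w, q, 38), (5, w, q, 6)}
(S ⨝ P) ⋈ R (natural join on E): {(39, k, d, 16, r, 2), (39, k, d, 22, r, 2), (39, s, q, 16, q, 34), (39, s, q, 22, q, 34), (5, q, p, 14, p, 37), (5, q, p, 14, r, 28), (5, q, p, 14, t, 1), (5, q, p, 14, x, 31), (5, q, p, 22, p, 37), (5, q, p, 22, r, 28), (5, q, p, 22, t, 1), (5, q, p, 22, x, 31), (5, q, p, 33, p, 37), (5, q, p, 33, r, 28), (5, q, p, 33, t, 1), (5, q, p, 33, x, 31), (5, q, p, 38, p, 37), (5, q, p, 38, r, 28), (5, q, p, 38, t, 1), (5, q, p, 38, x, 31), (5, q, p, 6, p, 37), (5, q, p, 6, r, 28), (5, q, p, 6, t, 1), (5, q, p, 6, x, 31), (5, w, q, 14, q, 34), (5, w, q, 22, q, 34), (5, w, q, 33, q, 34), (5, w, q, 38, q, 34), (5, w, q, 6, q, 34)}
Apply σ_{A != k}; surviving tuples: {(39, s, q, 16, q, 34), (39, s, q, 22, q, 34), (5, q, p, 14, p, 37), (5, q, p, 14, r, 28), (5, q, p, 14, t, 1), (5, q, p, 14, x, 31), (5, q, p, 22, p, 37), (5, q, p, 22, r, 28), (5, q, p, 22, t, 1), (5, q, p, 22, x, 31), (5, q, p, 33, p, 37), (5, q, p, 33, r, 28), (5, q, p, 33, t, 1), (5, q, p, 33, x, 31), (5, q, p, 38, p, 37), (5, q, p, 38, r, 28), (5, q, p, 38, t, 1), (5, q, p, 38, x, 31), (5, q, p, 6, p, 37), (5, q, p, 6, r, 28), (5, q, p, 6, t, 1), (5, q, p, 6, x, 31), (5, w, q, 14, q, 34), (5, w, q, 22, q, 34), (5, w, q, 33, q, 34), (5, w, q, 38, q, 34), (5, w, q, 6, q, 34)}
π[E, B, F]: project onto (E, B, F) (15 duplicate(s) eliminated) → {(p, 5, 14), (p, 5, 22), (p, 5, 33), (p, 5, 38), (p, 5, 6), (q, 39, 16), (q, 39, 22), (q, 5, 14), (q, 5, 22), (q, 5, 33), (q, 5, 38), (q, 5, 6)}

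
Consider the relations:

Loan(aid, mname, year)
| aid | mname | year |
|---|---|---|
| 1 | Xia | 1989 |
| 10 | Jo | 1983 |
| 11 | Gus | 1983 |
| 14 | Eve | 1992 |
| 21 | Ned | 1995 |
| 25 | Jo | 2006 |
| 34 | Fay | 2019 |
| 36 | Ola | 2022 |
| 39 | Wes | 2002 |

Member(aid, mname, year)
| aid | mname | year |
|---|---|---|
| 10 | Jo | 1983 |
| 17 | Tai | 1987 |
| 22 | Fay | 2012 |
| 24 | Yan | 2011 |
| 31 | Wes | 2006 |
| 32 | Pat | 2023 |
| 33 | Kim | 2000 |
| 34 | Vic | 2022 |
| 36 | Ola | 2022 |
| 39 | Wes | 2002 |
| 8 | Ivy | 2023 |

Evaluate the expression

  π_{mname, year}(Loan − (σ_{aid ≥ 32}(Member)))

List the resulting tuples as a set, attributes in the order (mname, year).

{(Eve, 1992), (Fay, 2019), (Gus, 1983), (Jo, 1983), (Jo, 2006), (Ned, 1995), (Xia, 1989)}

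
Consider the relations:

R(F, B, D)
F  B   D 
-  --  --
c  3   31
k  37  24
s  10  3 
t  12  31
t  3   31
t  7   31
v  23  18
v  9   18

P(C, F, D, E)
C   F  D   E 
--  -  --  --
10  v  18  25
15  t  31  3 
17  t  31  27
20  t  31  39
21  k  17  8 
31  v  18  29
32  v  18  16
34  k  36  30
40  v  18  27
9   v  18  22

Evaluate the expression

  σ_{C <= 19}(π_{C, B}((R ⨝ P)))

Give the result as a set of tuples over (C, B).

Natural join on F, D: {(t, 12, 31, 15, 3), (t, 12, 31, 17, 27), (t, 12, 31, 20, 39), (t, 3, 31, 15, 3), (t, 3, 31, 17, 27), (t, 3, 31, 20, 39), (t, 7, 31, 15, 3), (t, 7, 31, 17, 27), (t, 7, 31, 20, 39), (v, 23, 18, 10, 25), (v, 23, 18, 31, 29), (v, 23, 18, 32, 16), (v, 23, 18, 40, 27), (v, 23, 18, 9, 22), (v, 9, 18, 10, 25), (v, 9, 18, 31, 29), (v, 9, 18, 32, 16), (v, 9, 18, 40, 27), (v, 9, 18, 9, 22)}
Projecting to C, B: {(10, 23), (10, 9), (15, 12), (15, 3), (15, 7), (17, 12), (17, 3), (17, 7), (20, 12), (20, 3), (20, 7), (31, 23), (31, 9), (32, 23), (32, 9), (40, 23), (40, 9), (9, 23), (9, 9)}
Apply σ_{C <= 19}; surviving tuples: {(10, 23), (10, 9), (15, 12), (15, 3), (15, 7), (17, 12), (17, 3), (17, 7), (9, 23), (9, 9)}

{(10, 23), (10, 9), (15, 12), (15, 3), (15, 7), (17, 12), (17, 3), (17, 7), (9, 23), (9, 9)}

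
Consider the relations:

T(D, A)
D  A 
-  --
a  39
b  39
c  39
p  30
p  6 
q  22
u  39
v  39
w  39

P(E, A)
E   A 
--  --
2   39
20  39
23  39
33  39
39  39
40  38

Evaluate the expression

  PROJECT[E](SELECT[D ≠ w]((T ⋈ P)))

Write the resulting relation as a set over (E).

{2, 20, 23, 33, 39}

Natural join on A: {(a, 39, 2), (a, 39, 20), (a, 39, 23), (a, 39, 33), (a, 39, 39), (b, 39, 2), (b, 39, 20), (b, 39, 23), (b, 39, 33), (b, 39, 39), (c, 39, 2), (c, 39, 20), (c, 39, 23), (c, 39, 33), (c, 39, 39), (u, 39, 2), (u, 39, 20), (u, 39, 23), (u, 39, 33), (u, 39, 39), (v, 39, 2), (v, 39, 20), (v, 39, 23), (v, 39, 33), (v, 39, 39), (w, 39, 2), (w, 39, 20), (w, 39, 23), (w, 39, 33), (w, 39, 39)}
Apply σ_{D ≠ w}; surviving tuples: {(a, 39, 2), (a, 39, 20), (a, 39, 23), (a, 39, 33), (a, 39, 39), (b, 39, 2), (b, 39, 20), (b, 39, 23), (b, 39, 33), (b, 39, 39), (c, 39, 2), (c, 39, 20), (c, 39, 23), (c, 39, 33), (c, 39, 39), (u, 39, 2), (u, 39, 20), (u, 39, 23), (u, 39, 33), (u, 39, 39), (v, 39, 2), (v, 39, 20), (v, 39, 23), (v, 39, 33), (v, 39, 39)}
π_{E} gives {2, 20, 23, 33, 39} (20 duplicate(s) eliminated).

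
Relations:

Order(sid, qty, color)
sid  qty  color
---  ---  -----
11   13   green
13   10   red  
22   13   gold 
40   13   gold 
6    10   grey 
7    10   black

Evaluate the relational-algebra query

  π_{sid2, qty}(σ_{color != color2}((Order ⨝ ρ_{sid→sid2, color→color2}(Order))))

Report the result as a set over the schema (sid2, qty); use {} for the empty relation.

ρ[sid→sid2, color→color2]: schema becomes (sid2, qty, color2); tuples unchanged.
Natural join on qty: {(11, 13, green, 11, green), (11, 13, green, 22, gold), (11, 13, green, 40, gold), (13, 10, red, 13, red), (13, 10, red, 6, grey), (13, 10, red, 7, black), (22, 13, gold, 11, green), (22, 13, gold, 22, gold), (22, 13, gold, 40, gold), (40, 13, gold, 11, green), (40, 13, gold, 22, gold), (40, 13, gold, 40, gold), (6, 10, grey, 13, red), (6, 10, grey, 6, grey), (6, 10, grey, 7, black), (7, 10, black, 13, red), (7, 10, black, 6, grey), (7, 10, black, 7, black)}
σ[color != color2]: keep tuples satisfying color != color2 → {(11, 13, green, 22, gold), (11, 13, green, 40, gold), (13, 10, red, 6, grey), (13, 10, red, 7, black), (22, 13, gold, 11, green), (40, 13, gold, 11, green), (6, 10, grey, 13, red), (6, 10, grey, 7, black), (7, 10, black, 13, red), (7, 10, black, 6, grey)}
π_{sid2, qty} gives {(11, 13), (13, 10), (22, 13), (40, 13), (6, 10), (7, 10)} (4 duplicate(s) eliminated).

{(11, 13), (13, 10), (22, 13), (40, 13), (6, 10), (7, 10)}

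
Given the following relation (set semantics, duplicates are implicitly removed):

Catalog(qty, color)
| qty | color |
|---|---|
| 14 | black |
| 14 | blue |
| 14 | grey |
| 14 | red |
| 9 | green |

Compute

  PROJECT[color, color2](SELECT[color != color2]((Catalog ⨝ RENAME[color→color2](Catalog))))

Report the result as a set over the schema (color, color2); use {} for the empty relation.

{(black, blue), (black, grey), (black, red), (blue, black), (blue, grey), (blue, red), (grey, black), (grey, blue), (grey, red), (red, black), (red, blue), (red, grey)}

ρ[color→color2]: schema becomes (qty, color2); tuples unchanged.
Catalog ⋈ RENAME[color→color2](Catalog) (natural join on qty): {(14, black, black), (14, black, blue), (14, black, grey), (14, black, red), (14, blue, black), (14, blue, blue), (14, blue, grey), (14, blue, red), (14, grey, black), (14, grey, blue), (14, grey, grey), (14, grey, red), (14, red, black), (14, red, blue), (14, red, grey), (14, red, red), (9, green, green)}
Selection color != color2: {(14, black, blue), (14, black, grey), (14, black, red), (14, blue, black), (14, blue, grey), (14, blue, red), (14, grey, black), (14, grey, blue), (14, grey, red), (14, red, black), (14, red, blue), (14, red, grey)}
Keep only column(s) color, color2: {(black, blue), (black, grey), (black, red), (blue, black), (blue, grey), (blue, red), (grey, black), (grey, blue), (grey, red), (red, black), (red, blue), (red, grey)}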